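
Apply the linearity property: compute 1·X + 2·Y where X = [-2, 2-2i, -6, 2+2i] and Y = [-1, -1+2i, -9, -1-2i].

By linearity: DFT(1x + 2y) = 1·DFT(x) + 2·DFT(y)
= 1·[-2, 2-2i, -6, 2+2i] + 2·[-1, -1+2i, -9, -1-2i]

Computing element-wise:
Z[0] = 1·(-2) + 2·(-1) = -4
Z[1] = 1·(2-2i) + 2·(-1+2i) = 2i
Z[2] = 1·(-6) + 2·(-9) = -24
Z[3] = 1·(2+2i) + 2·(-1-2i) = -2i

DFT(1x + 2y) = 1·X + 2·Y = [-4, 2i, -24, -2i]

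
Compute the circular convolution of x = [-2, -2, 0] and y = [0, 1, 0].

(x ⊛ y)[n] = Σ(m=0 to 2) x[m] · y[(n-m) mod 3]

Computing each output sample:
(x ⊛ y)[0] = 0
(x ⊛ y)[1] = -2
(x ⊛ y)[2] = -2

x ⊛ y = [0, -2, -2]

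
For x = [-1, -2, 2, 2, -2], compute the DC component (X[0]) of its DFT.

X[0] = Σ(n=0 to 4) x[n] · ω_5^0 = Σ x[n]
= (-1) + (-2) + (2) + (2) + (-2)

X[0] = -1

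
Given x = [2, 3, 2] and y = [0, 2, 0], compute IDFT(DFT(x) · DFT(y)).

(x ⊛ y)[n] = Σ(m=0 to 2) x[m] · y[(n-m) mod 3]

Computing each output sample:
(x ⊛ y)[0] = 4
(x ⊛ y)[1] = 4
(x ⊛ y)[2] = 6

x ⊛ y = [4, 4, 6]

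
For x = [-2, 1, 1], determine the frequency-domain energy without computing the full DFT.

Parseval: Σ|x[n]|² = (1/N)Σ|X[k]|², so Σ|X[k]|² = N·Σ|x[n]|² = 3·6.0000

Σ|X[k]|² = N·Σ|x[n]|² = 3·6.0000 = 18.0000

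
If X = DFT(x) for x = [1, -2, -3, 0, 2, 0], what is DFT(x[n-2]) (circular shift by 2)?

Time shift by 2: X_shifted[k] = ω_6^(2k) · X[k]
Shifted x = [2, 0, 1, -2, -3, 0]

DFT(x[n-2]) = [-2, 5.0000-3.4641i, 1.0000+3.4641i, 2, 1.0000-3.4641i, 5.0000+3.4641i]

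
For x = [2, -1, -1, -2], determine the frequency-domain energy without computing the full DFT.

Parseval: Σ|x[n]|² = (1/N)Σ|X[k]|², so Σ|X[k]|² = N·Σ|x[n]|² = 4·10.0000

Σ|X[k]|² = N·Σ|x[n]|² = 4·10.0000 = 40.0000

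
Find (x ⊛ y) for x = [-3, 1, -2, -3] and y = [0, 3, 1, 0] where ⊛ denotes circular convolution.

(x ⊛ y)[n] = Σ(m=0 to 3) x[m] · y[(n-m) mod 4]

Computing each output sample:
(x ⊛ y)[0] = -11
(x ⊛ y)[1] = -12
(x ⊛ y)[2] = 0
(x ⊛ y)[3] = -5

x ⊛ y = [-11, -12, 0, -5]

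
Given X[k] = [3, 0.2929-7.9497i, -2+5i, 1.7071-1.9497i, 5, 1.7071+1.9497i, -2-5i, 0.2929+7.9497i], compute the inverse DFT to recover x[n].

x[n] = (1/8) Σ(k=0 to 7) X[k] · e^(2πikn/8)

Computing each x[n]:
x[0] = 1
x[1] = 0
x[2] = 3
x[3] = 3
x[4] = 0
x[5] = -3
x[6] = 0
x[7] = -1

x = [1, 0, 3, 3, 0, -3, 0, -1]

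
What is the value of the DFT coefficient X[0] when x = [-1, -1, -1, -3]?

X[0] = Σ(n=0 to 3) x[n] · ω_4^0 = Σ x[n]
= (-1) + (-1) + (-1) + (-3)

X[0] = -6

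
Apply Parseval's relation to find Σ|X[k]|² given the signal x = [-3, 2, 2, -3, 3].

Parseval: Σ|x[n]|² = (1/N)Σ|X[k]|², so Σ|X[k]|² = N·Σ|x[n]|² = 5·35.0000

Σ|X[k]|² = N·Σ|x[n]|² = 5·35.0000 = 175.0000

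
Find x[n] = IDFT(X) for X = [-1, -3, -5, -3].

x[n] = (1/4) Σ(k=0 to 3) X[k] · e^(2πikn/4)

Computing each x[n]:
x[0] = -3
x[1] = 1
x[2] = 0
x[3] = 1

x = [-3, 1, 0, 1]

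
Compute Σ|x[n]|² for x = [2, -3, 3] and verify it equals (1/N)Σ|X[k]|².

Time domain:
Σ|x[n]|² = |2|² + |-3|² + |3|² = 22.0000

Frequency domain:
(1/3)Σ|X[k]|² = (1/3)(|2|² + |2.0000+5.1962i|² + |2.0000-5.1962i|²) = (1/3)·66.0000 = 22.0000

Both sides agree, confirming Parseval's theorem.

Σ|x[n]|² = (1/N)Σ|X[k]|² = 22.0000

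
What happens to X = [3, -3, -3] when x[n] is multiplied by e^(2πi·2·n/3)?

Modulation property: DFT(ω_3^(-2n)·x[n]) = X[(k-2) mod 3], so circularly shift X by 2 positions.

X[k-2] = [-3, -3, 3]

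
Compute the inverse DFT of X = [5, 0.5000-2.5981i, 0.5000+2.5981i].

x[n] = (1/3) Σ(k=0 to 2) X[k] · e^(2πikn/3)

Computing each x[n]:
x[0] = 2
x[1] = 3
x[2] = 0

x = [2, 3, 0]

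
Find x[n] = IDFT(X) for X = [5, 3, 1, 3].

x[n] = (1/4) Σ(k=0 to 3) X[k] · e^(2πikn/4)

Computing each x[n]:
x[0] = 3
x[1] = 1
x[2] = 0
x[3] = 1

x = [3, 1, 0, 1]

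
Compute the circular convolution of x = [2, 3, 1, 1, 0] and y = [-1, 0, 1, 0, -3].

(x ⊛ y)[n] = Σ(m=0 to 4) x[m] · y[(n-m) mod 5]

Computing each output sample:
(x ⊛ y)[0] = -10
(x ⊛ y)[1] = -6
(x ⊛ y)[2] = -2
(x ⊛ y)[3] = 2
(x ⊛ y)[4] = -5

x ⊛ y = [-10, -6, -2, 2, -5]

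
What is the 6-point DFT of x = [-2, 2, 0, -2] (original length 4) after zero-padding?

Original 4-point DFT: [-2, -2-4i, -2, -2+4i]
Zero-padded 6-point DFT provides frequency interpolation.

DFT_6([x, 0, ...]) = [-2, 1.0000-1.7321i, -5.0000-1.7321i, -2, -5.0000+1.7321i, 1.0000+1.7321i]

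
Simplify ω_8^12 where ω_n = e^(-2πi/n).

Since ω_8^8 = 1, powers reduce modulo 8.
12 mod 8 = 4
So ω_8^12 = ω_8^4 = e^(-2πi·4/8)

ω_8^12 = ω_8^4 = -1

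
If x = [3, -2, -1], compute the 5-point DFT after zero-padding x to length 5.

Original 3-point DFT: [0, 4.5000+0.8660i, 4.5000-0.8660i]
Zero-padded 5-point DFT provides frequency interpolation.

DFT_5([x, 0, ...]) = [0, 3.1910+2.4899i, 4.3090+0.2245i, 4.3090-0.2245i, 3.1910-2.4899i]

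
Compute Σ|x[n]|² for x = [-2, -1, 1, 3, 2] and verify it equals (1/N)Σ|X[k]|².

Time domain:
Σ|x[n]|² = |-2|² + |-1|² + |1|² + |3|² + |2|² = 19.0000

Frequency domain:
(1/5)Σ|X[k]|² = (1/5)(|3|² + |-4.9271+4.0287i|² + |-1.5729-0.1388i|² + |-1.5729+0.1388i|² + |-4.9271-4.0287i|²) = (1/5)·95.0000 = 19.0000

Both sides agree, confirming Parseval's theorem.

Σ|x[n]|² = (1/N)Σ|X[k]|² = 19.0000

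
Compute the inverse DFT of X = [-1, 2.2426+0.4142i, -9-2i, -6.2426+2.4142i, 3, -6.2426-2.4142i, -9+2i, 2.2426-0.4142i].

x[n] = (1/8) Σ(k=0 to 7) X[k] · e^(2πikn/8)

Computing each x[n]:
x[0] = -3
x[1] = 1
x[2] = 3
x[3] = -3
x[4] = -1
x[5] = -1
x[6] = 2
x[7] = 1

x = [-3, 1, 3, -3, -1, -1, 2, 1]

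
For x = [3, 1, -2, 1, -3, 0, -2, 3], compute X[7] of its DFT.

X[7] = Σ(n=0 to 7) x[n] · ω_8^(7n) where ω_8 = e^(-2πi/8)
= (3)·ω_8^0 + (1)·ω_8^7 + (-2)·ω_8^14 + (1)·ω_8^21 + (-3)·ω_8^28 + (0)·ω_8^35 + (-2)·ω_8^42 + (3)·ω_8^49

X[7] = 8.1213-0.7071i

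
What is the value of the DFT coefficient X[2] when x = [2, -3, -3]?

X[2] = Σ(n=0 to 2) x[n] · ω_3^(2n) where ω_3 = e^(-2πi/3)
= (2)·ω_3^0 + (-3)·ω_3^2 + (-3)·ω_3^4

X[2] = 5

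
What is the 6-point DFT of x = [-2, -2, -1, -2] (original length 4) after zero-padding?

Original 4-point DFT: [-7, -1, 1, -1]
Zero-padded 6-point DFT provides frequency interpolation.

DFT_6([x, 0, ...]) = [-7, -0.5000+2.5981i, -2.5000+0.8660i, 1, -2.5000-0.8660i, -0.5000-2.5981i]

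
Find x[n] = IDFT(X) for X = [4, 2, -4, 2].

x[n] = (1/4) Σ(k=0 to 3) X[k] · e^(2πikn/4)

Computing each x[n]:
x[0] = 1
x[1] = 2
x[2] = -1
x[3] = 2

x = [1, 2, -1, 2]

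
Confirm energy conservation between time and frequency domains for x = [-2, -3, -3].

Time domain:
Σ|x[n]|² = |-2|² + |-3|² + |-3|² = 22.0000

Frequency domain:
(1/3)Σ|X[k]|² = (1/3)(|-8|² + |1|² + |1|²) = (1/3)·66.0000 = 22.0000

Both sides agree, confirming Parseval's theorem.

Σ|x[n]|² = (1/N)Σ|X[k]|² = 22.0000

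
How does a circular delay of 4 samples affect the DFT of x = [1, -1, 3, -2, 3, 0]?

Time shift by 4: X_shifted[k] = ω_6^(4k) · X[k]
Shifted x = [3, -2, 3, 0, 1, -1]

DFT(x[n-4]) = [4, -0.5000-0.8660i, 2.5000+2.5981i, 10, 2.5000-2.5981i, -0.5000+0.8660i]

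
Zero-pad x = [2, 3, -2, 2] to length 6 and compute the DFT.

Original 4-point DFT: [5, 4-1i, -5, 4+1i]
Zero-padded 6-point DFT provides frequency interpolation.

DFT_6([x, 0, ...]) = [5, 2.5000-0.8660i, 3.5000-4.3301i, -5, 3.5000+4.3301i, 2.5000+0.8660i]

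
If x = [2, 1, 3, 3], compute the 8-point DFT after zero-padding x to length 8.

Original 4-point DFT: [9, -1+2i, 1, -1-2i]
Zero-padded 8-point DFT provides frequency interpolation.

DFT_8([x, 0, ...]) = [9, 0.5858-5.8284i, -1+2i, 3.4142+0.1716i, 1, 3.4142-0.1716i, -1-2i, 0.5858+5.8284i]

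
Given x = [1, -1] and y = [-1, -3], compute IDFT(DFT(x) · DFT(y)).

(x ⊛ y)[n] = Σ(m=0 to 1) x[m] · y[(n-m) mod 2]

Computing each output sample:
(x ⊛ y)[0] = 2
(x ⊛ y)[1] = -2

x ⊛ y = [2, -2]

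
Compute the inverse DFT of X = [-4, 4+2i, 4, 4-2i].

x[n] = (1/4) Σ(k=0 to 3) X[k] · e^(2πikn/4)

Computing each x[n]:
x[0] = 2
x[1] = -3
x[2] = -2
x[3] = -1

x = [2, -3, -2, -1]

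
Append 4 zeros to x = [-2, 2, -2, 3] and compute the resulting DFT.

Original 4-point DFT: [1, 1i, -9, -1i]
Zero-padded 8-point DFT provides frequency interpolation.

DFT_8([x, 0, ...]) = [1, -2.7071-1.5355i, 1i, -1.2929-5.5355i, -9, -1.2929+5.5355i, -1i, -2.7071+1.5355i]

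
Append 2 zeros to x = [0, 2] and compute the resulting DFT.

Original 2-point DFT: [2, -2]
Zero-padded 4-point DFT provides frequency interpolation.

DFT_4([x, 0, ...]) = [2, -2i, -2, 2i]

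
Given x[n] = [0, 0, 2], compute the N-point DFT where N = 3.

X[k] = Σ(n=0 to 2) x[n] · ω_3^(nk)
where ω_3 = e^(-2πi/3)

Computing each X[k]:
X[0] = 2
X[1] = -1.0000+1.7321i
X[2] = -1.0000-1.7321i

X = [2, -1.0000+1.7321i, -1.0000-1.7321i]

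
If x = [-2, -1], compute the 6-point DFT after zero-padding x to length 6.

Original 2-point DFT: [-3, -1]
Zero-padded 6-point DFT provides frequency interpolation.

DFT_6([x, 0, ...]) = [-3, -2.5000+0.8660i, -1.5000+0.8660i, -1, -1.5000-0.8660i, -2.5000-0.8660i]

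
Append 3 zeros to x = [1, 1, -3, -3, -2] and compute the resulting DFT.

Original 5-point DFT: [-6, 5.5451-2.8532i, -0.0451-1.7634i, -0.0451+1.7634i, 5.5451+2.8532i]
Zero-padded 8-point DFT provides frequency interpolation.

DFT_8([x, 0, ...]) = [-6, 5.8284+4.4142i, 2-4i, 0.1716-1.5858i, -2, 0.1716+1.5858i, 2+4i, 5.8284-4.4142i]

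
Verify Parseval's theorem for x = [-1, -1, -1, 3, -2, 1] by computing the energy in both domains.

Time domain:
Σ|x[n]|² = |-1|² + |-1|² + |-1|² + |3|² + |-2|² + |1|² = 17.0000

Frequency domain:
(1/6)Σ|X[k]|² = (1/6)(|-1|² + |-2.5000+0.8660i|² + |3.5000+2.5981i|² + |-7|² + |3.5000-2.5981i|² + |-2.5000-0.8660i|²) = (1/6)·102.0000 = 17.0000

Both sides agree, confirming Parseval's theorem.

Σ|x[n]|² = (1/N)Σ|X[k]|² = 17.0000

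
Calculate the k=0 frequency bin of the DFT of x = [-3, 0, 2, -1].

X[0] = Σ(n=0 to 3) x[n] · ω_4^0 = Σ x[n]
= (-3) + (0) + (2) + (-1)

X[0] = -2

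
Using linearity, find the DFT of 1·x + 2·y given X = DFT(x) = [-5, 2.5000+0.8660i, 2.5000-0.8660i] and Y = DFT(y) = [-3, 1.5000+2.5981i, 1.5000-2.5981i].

By linearity: DFT(1x + 2y) = 1·DFT(x) + 2·DFT(y)
= 1·[-5, 2.5000+0.8660i, 2.5000-0.8660i] + 2·[-3, 1.5000+2.5981i, 1.5000-2.5981i]

Computing element-wise:
Z[0] = 1·(-5) + 2·(-3) = -11
Z[1] = 1·(2.5000+0.8660i) + 2·(1.5000+2.5981i) = 5.5000+6.0622i
Z[2] = 1·(2.5000-0.8660i) + 2·(1.5000-2.5981i) = 5.5000-6.0622i

DFT(1x + 2y) = 1·X + 2·Y = [-11, 5.5000+6.0622i, 5.5000-6.0622i]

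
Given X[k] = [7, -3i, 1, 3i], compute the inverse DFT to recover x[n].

x[n] = (1/4) Σ(k=0 to 3) X[k] · e^(2πikn/4)

Computing each x[n]:
x[0] = 2
x[1] = 3
x[2] = 2
x[3] = 0

x = [2, 3, 2, 0]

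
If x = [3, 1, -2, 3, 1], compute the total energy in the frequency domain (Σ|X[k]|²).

Parseval: Σ|x[n]|² = (1/N)Σ|X[k]|², so Σ|X[k]|² = N·Σ|x[n]|² = 5·24.0000

Σ|X[k]|² = N·Σ|x[n]|² = 5·24.0000 = 120.0000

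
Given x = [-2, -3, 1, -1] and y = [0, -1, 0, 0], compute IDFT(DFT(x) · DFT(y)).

(x ⊛ y)[n] = Σ(m=0 to 3) x[m] · y[(n-m) mod 4]

Computing each output sample:
(x ⊛ y)[0] = 1
(x ⊛ y)[1] = 2
(x ⊛ y)[2] = 3
(x ⊛ y)[3] = -1

x ⊛ y = [1, 2, 3, -1]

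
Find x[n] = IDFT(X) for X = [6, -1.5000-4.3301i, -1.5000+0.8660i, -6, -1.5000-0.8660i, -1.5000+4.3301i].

x[n] = (1/6) Σ(k=0 to 5) X[k] · e^(2πikn/6)

Computing each x[n]:
x[0] = -1
x[1] = 3
x[2] = 2
x[3] = 2
x[4] = -1
x[5] = 1

x = [-1, 3, 2, 2, -1, 1]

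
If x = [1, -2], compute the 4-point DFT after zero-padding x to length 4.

Original 2-point DFT: [-1, 3]
Zero-padded 4-point DFT provides frequency interpolation.

DFT_4([x, 0, ...]) = [-1, 1+2i, 3, 1-2i]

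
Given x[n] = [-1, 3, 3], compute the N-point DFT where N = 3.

X[k] = Σ(n=0 to 2) x[n] · ω_3^(nk)
where ω_3 = e^(-2πi/3)

Computing each X[k]:
X[0] = 5
X[1] = -4
X[2] = -4

X = [5, -4, -4]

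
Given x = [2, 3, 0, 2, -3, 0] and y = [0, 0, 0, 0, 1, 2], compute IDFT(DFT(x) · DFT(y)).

(x ⊛ y)[n] = Σ(m=0 to 5) x[m] · y[(n-m) mod 6]

Computing each output sample:
(x ⊛ y)[0] = 6
(x ⊛ y)[1] = 2
(x ⊛ y)[2] = 1
(x ⊛ y)[3] = -6
(x ⊛ y)[4] = 2
(x ⊛ y)[5] = 7

x ⊛ y = [6, 2, 1, -6, 2, 7]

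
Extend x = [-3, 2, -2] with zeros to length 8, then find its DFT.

Original 3-point DFT: [-3, -3.0000-3.4641i, -3.0000+3.4641i]
Zero-padded 8-point DFT provides frequency interpolation.

DFT_8([x, 0, ...]) = [-3, -1.5858+0.5858i, -1-2i, -4.4142-3.4142i, -7, -4.4142+3.4142i, -1+2i, -1.5858-0.5858i]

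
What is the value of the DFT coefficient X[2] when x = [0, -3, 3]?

X[2] = Σ(n=0 to 2) x[n] · ω_3^(2n) where ω_3 = e^(-2πi/3)
= (0)·ω_3^0 + (-3)·ω_3^2 + (3)·ω_3^4

X[2] = -5.1962i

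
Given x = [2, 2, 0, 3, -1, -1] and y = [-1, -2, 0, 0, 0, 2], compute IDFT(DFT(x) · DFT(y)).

(x ⊛ y)[n] = Σ(m=0 to 5) x[m] · y[(n-m) mod 6]

Computing each output sample:
(x ⊛ y)[0] = 4
(x ⊛ y)[1] = -6
(x ⊛ y)[2] = 2
(x ⊛ y)[3] = -5
(x ⊛ y)[4] = -7
(x ⊛ y)[5] = 7

x ⊛ y = [4, -6, 2, -5, -7, 7]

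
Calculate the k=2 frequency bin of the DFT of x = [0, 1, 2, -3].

X[2] = Σ(n=0 to 3) x[n] · ω_4^(2n) where ω_4 = e^(-2πi/4)
= (0)·ω_4^0 + (1)·ω_4^2 + (2)·ω_4^4 + (-3)·ω_4^6

X[2] = 4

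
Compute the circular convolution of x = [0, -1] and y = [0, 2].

(x ⊛ y)[n] = Σ(m=0 to 1) x[m] · y[(n-m) mod 2]

Computing each output sample:
(x ⊛ y)[0] = -2
(x ⊛ y)[1] = 0

x ⊛ y = [-2, 0]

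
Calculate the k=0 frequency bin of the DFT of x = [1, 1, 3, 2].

X[0] = Σ(n=0 to 3) x[n] · ω_4^0 = Σ x[n]
= (1) + (1) + (3) + (2)

X[0] = 7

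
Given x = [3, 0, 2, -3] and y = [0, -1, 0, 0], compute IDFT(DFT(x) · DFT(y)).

(x ⊛ y)[n] = Σ(m=0 to 3) x[m] · y[(n-m) mod 4]

Computing each output sample:
(x ⊛ y)[0] = 3
(x ⊛ y)[1] = -3
(x ⊛ y)[2] = 0
(x ⊛ y)[3] = -2

x ⊛ y = [3, -3, 0, -2]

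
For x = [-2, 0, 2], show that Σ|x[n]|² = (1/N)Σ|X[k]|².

Time domain:
Σ|x[n]|² = |-2|² + |0|² + |2|² = 8.0000

Frequency domain:
(1/3)Σ|X[k]|² = (1/3)(|0|² + |-3.0000+1.7321i|² + |-3.0000-1.7321i|²) = (1/3)·24.0000 = 8.0000

Both sides agree, confirming Parseval's theorem.

Σ|x[n]|² = (1/N)Σ|X[k]|² = 8.0000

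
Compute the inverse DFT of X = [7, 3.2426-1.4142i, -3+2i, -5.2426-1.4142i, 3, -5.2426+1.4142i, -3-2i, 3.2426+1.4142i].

x[n] = (1/8) Σ(k=0 to 7) X[k] · e^(2πikn/8)

Computing each x[n]:
x[0] = 0
x[1] = 2
x[2] = 2
x[3] = 0
x[4] = 1
x[5] = -2
x[6] = 2
x[7] = 2

x = [0, 2, 2, 0, 1, -2, 2, 2]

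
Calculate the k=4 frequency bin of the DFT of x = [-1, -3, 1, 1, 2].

X[4] = Σ(n=0 to 4) x[n] · ω_5^(4n) where ω_5 = e^(-2πi/5)
= (-1)·ω_5^0 + (-3)·ω_5^4 + (1)·ω_5^8 + (1)·ω_5^12 + (2)·ω_5^16

X[4] = -2.9271-4.7553i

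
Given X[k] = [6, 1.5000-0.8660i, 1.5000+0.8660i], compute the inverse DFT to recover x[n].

x[n] = (1/3) Σ(k=0 to 2) X[k] · e^(2πikn/3)

Computing each x[n]:
x[0] = 3
x[1] = 2
x[2] = 1

x = [3, 2, 1]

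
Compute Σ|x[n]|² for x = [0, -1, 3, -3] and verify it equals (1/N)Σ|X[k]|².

Time domain:
Σ|x[n]|² = |0|² + |-1|² + |3|² + |-3|² = 19.0000

Frequency domain:
(1/4)Σ|X[k]|² = (1/4)(|-1|² + |-3-2i|² + |7|² + |-3+2i|²) = (1/4)·76.0000 = 19.0000

Both sides agree, confirming Parseval's theorem.

Σ|x[n]|² = (1/N)Σ|X[k]|² = 19.0000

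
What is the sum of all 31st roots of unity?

Sum of all nth roots of unity equals 0 for n > 1 (geometric series with r ≠ 1).

0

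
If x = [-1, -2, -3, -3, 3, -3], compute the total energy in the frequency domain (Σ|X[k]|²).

Parseval: Σ|x[n]|² = (1/N)Σ|X[k]|², so Σ|X[k]|² = N·Σ|x[n]|² = 6·41.0000

Σ|X[k]|² = N·Σ|x[n]|² = 6·41.0000 = 246.0000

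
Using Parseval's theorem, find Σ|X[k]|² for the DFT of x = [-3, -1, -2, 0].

Parseval: Σ|x[n]|² = (1/N)Σ|X[k]|², so Σ|X[k]|² = N·Σ|x[n]|² = 4·14.0000

Σ|X[k]|² = N·Σ|x[n]|² = 4·14.0000 = 56.0000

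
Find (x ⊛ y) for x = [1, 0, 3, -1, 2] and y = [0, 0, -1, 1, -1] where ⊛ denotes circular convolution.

(x ⊛ y)[n] = Σ(m=0 to 4) x[m] · y[(n-m) mod 5]

Computing each output sample:
(x ⊛ y)[0] = 4
(x ⊛ y)[1] = -6
(x ⊛ y)[2] = 2
(x ⊛ y)[3] = -1
(x ⊛ y)[4] = -4

x ⊛ y = [4, -6, 2, -1, -4]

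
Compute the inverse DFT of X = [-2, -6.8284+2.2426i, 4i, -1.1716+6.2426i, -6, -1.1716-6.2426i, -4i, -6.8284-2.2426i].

x[n] = (1/8) Σ(k=0 to 7) X[k] · e^(2πikn/8)

Computing each x[n]:
x[0] = -3
x[1] = -3
x[2] = 0
x[3] = 1
x[4] = 1
x[5] = 2
x[6] = -2
x[7] = 2

x = [-3, -3, 0, 1, 1, 2, -2, 2]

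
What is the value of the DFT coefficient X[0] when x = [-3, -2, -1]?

X[0] = Σ(n=0 to 2) x[n] · ω_3^0 = Σ x[n]
= (-3) + (-2) + (-1)

X[0] = -6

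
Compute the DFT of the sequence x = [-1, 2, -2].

X[k] = Σ(n=0 to 2) x[n] · ω_3^(nk)
where ω_3 = e^(-2πi/3)

Computing each X[k]:
X[0] = -1
X[1] = -1.0000-3.4641i
X[2] = -1.0000+3.4641i

X = [-1, -1.0000-3.4641i, -1.0000+3.4641i]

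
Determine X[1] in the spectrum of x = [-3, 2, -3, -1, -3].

X[1] = Σ(n=0 to 4) x[n] · ω_5^(1n) where ω_5 = e^(-2πi/5)
= (-3)·ω_5^0 + (2)·ω_5^1 + (-3)·ω_5^2 + (-1)·ω_5^3 + (-3)·ω_5^4

X[1] = -0.0729-3.5797i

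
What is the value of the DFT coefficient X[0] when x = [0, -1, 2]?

X[0] = Σ(n=0 to 2) x[n] · ω_3^0 = Σ x[n]
= (0) + (-1) + (2)

X[0] = 1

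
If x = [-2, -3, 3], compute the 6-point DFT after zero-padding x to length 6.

Original 3-point DFT: [-2, -2.0000+5.1962i, -2.0000-5.1962i]
Zero-padded 6-point DFT provides frequency interpolation.

DFT_6([x, 0, ...]) = [-2, -5, -2.0000+5.1962i, 4, -2.0000-5.1962i, -5]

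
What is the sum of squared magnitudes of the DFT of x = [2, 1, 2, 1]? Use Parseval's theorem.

Parseval: Σ|x[n]|² = (1/N)Σ|X[k]|², so Σ|X[k]|² = N·Σ|x[n]|² = 4·10.0000

Σ|X[k]|² = N·Σ|x[n]|² = 4·10.0000 = 40.0000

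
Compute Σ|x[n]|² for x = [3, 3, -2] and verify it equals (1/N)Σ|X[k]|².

Time domain:
Σ|x[n]|² = |3|² + |3|² + |-2|² = 22.0000

Frequency domain:
(1/3)Σ|X[k]|² = (1/3)(|4|² + |2.5000-4.3301i|² + |2.5000+4.3301i|²) = (1/3)·66.0000 = 22.0000

Both sides agree, confirming Parseval's theorem.

Σ|x[n]|² = (1/N)Σ|X[k]|² = 22.0000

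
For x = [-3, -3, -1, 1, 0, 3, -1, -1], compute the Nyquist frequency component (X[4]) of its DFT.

X[4] = Σ(n=0 to 7) x[n] · ω_8^(4n) where ω_8 = e^(-2πi/8)
= (-3)·ω_8^0 + (-3)·ω_8^4 + (-1)·ω_8^8 + (1)·ω_8^12 + (0)·ω_8^16 + (3)·ω_8^20 + (-1)·ω_8^24 + (-1)·ω_8^28

X[4] = -5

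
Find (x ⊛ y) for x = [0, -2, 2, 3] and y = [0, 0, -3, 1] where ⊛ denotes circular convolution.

(x ⊛ y)[n] = Σ(m=0 to 3) x[m] · y[(n-m) mod 4]

Computing each output sample:
(x ⊛ y)[0] = -8
(x ⊛ y)[1] = -7
(x ⊛ y)[2] = 3
(x ⊛ y)[3] = 6

x ⊛ y = [-8, -7, 3, 6]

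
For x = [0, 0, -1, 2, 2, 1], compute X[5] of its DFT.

X[5] = Σ(n=0 to 5) x[n] · ω_6^(5n) where ω_6 = e^(-2πi/6)
= (0)·ω_6^0 + (0)·ω_6^5 + (-1)·ω_6^10 + (2)·ω_6^15 + (2)·ω_6^20 + (1)·ω_6^25

X[5] = -2.0000-3.4641i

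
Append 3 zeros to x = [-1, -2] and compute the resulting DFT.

Original 2-point DFT: [-3, 1]
Zero-padded 5-point DFT provides frequency interpolation.

DFT_5([x, 0, ...]) = [-3, -1.6180+1.9021i, 0.6180+1.1756i, 0.6180-1.1756i, -1.6180-1.9021i]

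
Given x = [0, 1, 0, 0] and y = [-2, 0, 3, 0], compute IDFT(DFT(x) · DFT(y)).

(x ⊛ y)[n] = Σ(m=0 to 3) x[m] · y[(n-m) mod 4]

Computing each output sample:
(x ⊛ y)[0] = 0
(x ⊛ y)[1] = -2
(x ⊛ y)[2] = 0
(x ⊛ y)[3] = 3

x ⊛ y = [0, -2, 0, 3]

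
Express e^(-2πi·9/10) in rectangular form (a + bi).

ω_10^9 = e^(-2πi·9/10)
= cos(-2π·9/10) + i·sin(-2π·9/10)
= cos(-18π/10) + i·sin(-18π/10)

ω_10^9 = cos(-18π/10) + i·sin(-18π/10) = 0.8090+0.5878i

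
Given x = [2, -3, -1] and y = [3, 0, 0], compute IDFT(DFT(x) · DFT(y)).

(x ⊛ y)[n] = Σ(m=0 to 2) x[m] · y[(n-m) mod 3]

Computing each output sample:
(x ⊛ y)[0] = 6
(x ⊛ y)[1] = -9
(x ⊛ y)[2] = -3

x ⊛ y = [6, -9, -3]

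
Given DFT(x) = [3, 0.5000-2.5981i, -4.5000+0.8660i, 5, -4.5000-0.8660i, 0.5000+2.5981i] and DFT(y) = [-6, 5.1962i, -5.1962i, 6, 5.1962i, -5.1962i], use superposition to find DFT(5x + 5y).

By linearity: DFT(5x + 5y) = 5·DFT(x) + 5·DFT(y)
= 5·[3, 0.5000-2.5981i, -4.5000+0.8660i, 5, -4.5000-0.8660i, 0.5000+2.5981i] + 5·[-6, 5.1962i, -5.1962i, 6, 5.1962i, -5.1962i]

Computing element-wise:
Z[0] = 5·(3) + 5·(-6) = -15
Z[1] = 5·(0.5000-2.5981i) + 5·(5.1962i) = 2.5000+12.9905i
Z[2] = 5·(-4.5000+0.8660i) + 5·(-5.1962i) = -22.5000-21.6510i
Z[3] = 5·(5) + 5·(6) = 55
Z[4] = 5·(-4.5000-0.8660i) + 5·(5.1962i) = -22.5000+21.6510i
Z[5] = 5·(0.5000+2.5981i) + 5·(-5.1962i) = 2.5000-12.9905i

DFT(5x + 5y) = 5·X + 5·Y = [-15, 2.5000+12.9905i, -22.5000-21.6510i, 55, -22.5000+21.6510i, 2.5000-12.9905i]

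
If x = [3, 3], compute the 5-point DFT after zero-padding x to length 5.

Original 2-point DFT: [6, 0]
Zero-padded 5-point DFT provides frequency interpolation.

DFT_5([x, 0, ...]) = [6, 3.9271-2.8532i, 0.5729-1.7634i, 0.5729+1.7634i, 3.9271+2.8532i]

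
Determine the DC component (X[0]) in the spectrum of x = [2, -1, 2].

X[0] = Σ(n=0 to 2) x[n] · ω_3^0 = Σ x[n]
= (2) + (-1) + (2)

X[0] = 3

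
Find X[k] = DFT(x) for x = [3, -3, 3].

X[k] = Σ(n=0 to 2) x[n] · ω_3^(nk)
where ω_3 = e^(-2πi/3)

Computing each X[k]:
X[0] = 3
X[1] = 3.0000+5.1962i
X[2] = 3.0000-5.1962i

X = [3, 3.0000+5.1962i, 3.0000-5.1962i]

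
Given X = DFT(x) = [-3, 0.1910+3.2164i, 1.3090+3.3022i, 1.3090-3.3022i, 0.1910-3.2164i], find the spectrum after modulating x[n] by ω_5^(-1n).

Modulation property: DFT(ω_5^(-1n)·x[n]) = X[(k-1) mod 5], so circularly shift X by 1 positions.

X[k-1] = [0.1910-3.2164i, -3, 0.1910+3.2164i, 1.3090+3.3022i, 1.3090-3.3022i]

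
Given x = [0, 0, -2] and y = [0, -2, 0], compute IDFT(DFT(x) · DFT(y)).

(x ⊛ y)[n] = Σ(m=0 to 2) x[m] · y[(n-m) mod 3]

Computing each output sample:
(x ⊛ y)[0] = 4
(x ⊛ y)[1] = 0
(x ⊛ y)[2] = 0

x ⊛ y = [4, 0, 0]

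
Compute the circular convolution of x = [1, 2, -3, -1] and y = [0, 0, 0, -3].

(x ⊛ y)[n] = Σ(m=0 to 3) x[m] · y[(n-m) mod 4]

Computing each output sample:
(x ⊛ y)[0] = -6
(x ⊛ y)[1] = 9
(x ⊛ y)[2] = 3
(x ⊛ y)[3] = -3

x ⊛ y = [-6, 9, 3, -3]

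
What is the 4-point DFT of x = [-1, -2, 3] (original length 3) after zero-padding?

Original 3-point DFT: [0, -1.5000+4.3301i, -1.5000-4.3301i]
Zero-padded 4-point DFT provides frequency interpolation.

DFT_4([x, 0, ...]) = [0, -4+2i, 4, -4-2i]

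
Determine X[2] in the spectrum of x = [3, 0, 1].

X[2] = Σ(n=0 to 2) x[n] · ω_3^(2n) where ω_3 = e^(-2πi/3)
= (3)·ω_3^0 + (0)·ω_3^2 + (1)·ω_3^4

X[2] = 2.5000-0.8660i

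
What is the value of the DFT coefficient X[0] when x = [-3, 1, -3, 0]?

X[0] = Σ(n=0 to 3) x[n] · ω_4^0 = Σ x[n]
= (-3) + (1) + (-3) + (0)

X[0] = -5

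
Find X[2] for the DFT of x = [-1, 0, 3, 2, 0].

X[2] = Σ(n=0 to 4) x[n] · ω_5^(2n) where ω_5 = e^(-2πi/5)
= (-1)·ω_5^0 + (0)·ω_5^2 + (3)·ω_5^4 + (2)·ω_5^6 + (0)·ω_5^8

X[2] = 0.5451+0.9511i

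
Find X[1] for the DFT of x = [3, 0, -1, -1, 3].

X[1] = Σ(n=0 to 4) x[n] · ω_5^(1n) where ω_5 = e^(-2πi/5)
= (3)·ω_5^0 + (0)·ω_5^1 + (-1)·ω_5^2 + (-1)·ω_5^3 + (3)·ω_5^4

X[1] = 5.5451+2.8532i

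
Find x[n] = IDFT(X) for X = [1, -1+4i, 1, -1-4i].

x[n] = (1/4) Σ(k=0 to 3) X[k] · e^(2πikn/4)

Computing each x[n]:
x[0] = 0
x[1] = -2
x[2] = 1
x[3] = 2

x = [0, -2, 1, 2]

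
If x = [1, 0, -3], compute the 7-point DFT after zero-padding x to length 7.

Original 3-point DFT: [-2, 2.5000-2.5981i, 2.5000+2.5981i]
Zero-padded 7-point DFT provides frequency interpolation.

DFT_7([x, 0, ...]) = [-2, 1.6676+2.9248i, 3.7029-1.3017i, -0.8705-2.3455i, -0.8705+2.3455i, 3.7029+1.3017i, 1.6676-2.9248i]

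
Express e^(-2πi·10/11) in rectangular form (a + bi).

ω_11^10 = e^(-2πi·10/11)
= cos(-2π·10/11) + i·sin(-2π·10/11)
= cos(-20π/11) + i·sin(-20π/11)

ω_11^10 = cos(-20π/11) + i·sin(-20π/11) = 0.8413+0.5406i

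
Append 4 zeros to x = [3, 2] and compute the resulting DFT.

Original 2-point DFT: [5, 1]
Zero-padded 6-point DFT provides frequency interpolation.

DFT_6([x, 0, ...]) = [5, 4.0000-1.7321i, 2.0000-1.7321i, 1, 2.0000+1.7321i, 4.0000+1.7321i]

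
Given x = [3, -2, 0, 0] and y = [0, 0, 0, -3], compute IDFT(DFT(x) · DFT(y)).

(x ⊛ y)[n] = Σ(m=0 to 3) x[m] · y[(n-m) mod 4]

Computing each output sample:
(x ⊛ y)[0] = 6
(x ⊛ y)[1] = 0
(x ⊛ y)[2] = 0
(x ⊛ y)[3] = -9

x ⊛ y = [6, 0, 0, -9]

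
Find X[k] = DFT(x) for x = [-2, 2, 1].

X[k] = Σ(n=0 to 2) x[n] · ω_3^(nk)
where ω_3 = e^(-2πi/3)

Computing each X[k]:
X[0] = 1
X[1] = -3.5000-0.8660i
X[2] = -3.5000+0.8660i

X = [1, -3.5000-0.8660i, -3.5000+0.8660i]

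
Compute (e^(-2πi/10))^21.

Since ω_10^10 = 1, powers reduce modulo 10.
21 mod 10 = 1
So ω_10^21 = ω_10^1 = e^(-2πi·1/10)

ω_10^21 = ω_10^1 = 0.8090-0.5878i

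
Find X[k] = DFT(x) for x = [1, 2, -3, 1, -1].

X[k] = Σ(n=0 to 4) x[n] · ω_5^(nk)
where ω_5 = e^(-2πi/5)

Computing each X[k]:
X[0] = 0
X[1] = 2.9271-0.5020i
X[2] = -0.4271-5.5676i
X[3] = -0.4271+5.5676i
X[4] = 2.9271+0.5020i

X = [0, 2.9271-0.5020i, -0.4271-5.5676i, -0.4271+5.5676i, 2.9271+0.5020i]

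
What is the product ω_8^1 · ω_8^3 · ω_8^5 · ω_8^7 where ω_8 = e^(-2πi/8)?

The primitive 8th roots of unity are ω_8^k for k coprime to 8: k ∈ {1, 3, 5, 7}
Their product equals the constant term of the cyclotomic polynomial Φ_8(x) up to sign.
For n ≥ 3, the product of all primitive nth roots of unity is 1. (For n=1 it is 1; for n=2 it is -1.)

1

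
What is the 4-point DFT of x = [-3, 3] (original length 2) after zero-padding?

Original 2-point DFT: [0, -6]
Zero-padded 4-point DFT provides frequency interpolation.

DFT_4([x, 0, ...]) = [0, -3-3i, -6, -3+3i]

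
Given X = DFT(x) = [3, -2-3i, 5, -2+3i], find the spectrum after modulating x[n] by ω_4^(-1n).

Modulation property: DFT(ω_4^(-1n)·x[n]) = X[(k-1) mod 4], so circularly shift X by 1 positions.

X[k-1] = [-2+3i, 3, -2-3i, 5]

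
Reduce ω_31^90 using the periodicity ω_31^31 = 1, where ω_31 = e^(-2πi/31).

Since ω_31^31 = 1, powers reduce modulo 31.
90 mod 31 = 28
So ω_31^90 = ω_31^28 = e^(-2πi·28/31)

ω_31^90 = ω_31^28 = 0.8208+0.5713i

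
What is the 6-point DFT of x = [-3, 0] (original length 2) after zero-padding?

Original 2-point DFT: [-3, -3]
Zero-padded 6-point DFT provides frequency interpolation.

DFT_6([x, 0, ...]) = [-3, -3, -3, -3, -3, -3]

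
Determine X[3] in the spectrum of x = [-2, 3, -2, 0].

X[3] = Σ(n=0 to 3) x[n] · ω_4^(3n) where ω_4 = e^(-2πi/4)
= (-2)·ω_4^0 + (3)·ω_4^3 + (-2)·ω_4^6 + (0)·ω_4^9

X[3] = 3i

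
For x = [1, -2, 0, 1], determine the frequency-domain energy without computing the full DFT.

Parseval: Σ|x[n]|² = (1/N)Σ|X[k]|², so Σ|X[k]|² = N·Σ|x[n]|² = 4·6.0000

Σ|X[k]|² = N·Σ|x[n]|² = 4·6.0000 = 24.0000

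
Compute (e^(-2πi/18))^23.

Since ω_18^18 = 1, powers reduce modulo 18.
23 mod 18 = 5
So ω_18^23 = ω_18^5 = e^(-2πi·5/18)

ω_18^23 = ω_18^5 = -0.1736-0.9848i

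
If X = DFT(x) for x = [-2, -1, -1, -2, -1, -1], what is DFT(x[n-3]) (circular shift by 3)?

Time shift by 3: X_shifted[k] = ω_6^(3k) · X[k]
Shifted x = [-2, -1, -1, -2, -1, -1]

DFT(x[n-3]) = [-8, 0, -2, 0, -2, 0]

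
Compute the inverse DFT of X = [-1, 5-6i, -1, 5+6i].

x[n] = (1/4) Σ(k=0 to 3) X[k] · e^(2πikn/4)

Computing each x[n]:
x[0] = 2
x[1] = 3
x[2] = -3
x[3] = -3

x = [2, 3, -3, -3]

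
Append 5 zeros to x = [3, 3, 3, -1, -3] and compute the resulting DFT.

Original 5-point DFT: [5, 1.3820-8.0575i, 3.6180+0.2775i, 3.6180-0.2775i, 1.3820+8.0575i]
Zero-padded 10-point DFT provides frequency interpolation.

DFT_10([x, 0, ...]) = [5, 9.0902-1.9021i, 1.3820-8.0575i, -2.0902+1.1756i, 3.6180+0.2775i, 1, 3.6180-0.2775i, -2.0902-1.1756i, 1.3820+8.0575i, 9.0902+1.9021i]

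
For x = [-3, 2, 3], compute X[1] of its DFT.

X[1] = Σ(n=0 to 2) x[n] · ω_3^(1n) where ω_3 = e^(-2πi/3)
= (-3)·ω_3^0 + (2)·ω_3^1 + (3)·ω_3^2

X[1] = -5.5000+0.8660i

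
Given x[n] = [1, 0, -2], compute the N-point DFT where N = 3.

X[k] = Σ(n=0 to 2) x[n] · ω_3^(nk)
where ω_3 = e^(-2πi/3)

Computing each X[k]:
X[0] = -1
X[1] = 2.0000-1.7321i
X[2] = 2.0000+1.7321i

X = [-1, 2.0000-1.7321i, 2.0000+1.7321i]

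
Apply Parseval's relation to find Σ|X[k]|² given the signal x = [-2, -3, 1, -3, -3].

Parseval: Σ|x[n]|² = (1/N)Σ|X[k]|², so Σ|X[k]|² = N·Σ|x[n]|² = 5·32.0000

Σ|X[k]|² = N·Σ|x[n]|² = 5·32.0000 = 160.0000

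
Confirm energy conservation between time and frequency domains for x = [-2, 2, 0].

Time domain:
Σ|x[n]|² = |-2|² + |2|² + |0|² = 8.0000

Frequency domain:
(1/3)Σ|X[k]|² = (1/3)(|0|² + |-3.0000-1.7321i|² + |-3.0000+1.7321i|²) = (1/3)·24.0000 = 8.0000

Both sides agree, confirming Parseval's theorem.

Σ|x[n]|² = (1/N)Σ|X[k]|² = 8.0000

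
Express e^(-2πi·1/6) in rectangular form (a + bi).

ω_6^1 = e^(-2πi·1/6)
= cos(-2π·1/6) + i·sin(-2π·1/6)
= cos(-2π/6) + i·sin(-2π/6)

ω_6^1 = cos(-2π/6) + i·sin(-2π/6) = 0.5000-0.8660i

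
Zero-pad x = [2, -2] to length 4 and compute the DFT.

Original 2-point DFT: [0, 4]
Zero-padded 4-point DFT provides frequency interpolation.

DFT_4([x, 0, ...]) = [0, 2+2i, 4, 2-2i]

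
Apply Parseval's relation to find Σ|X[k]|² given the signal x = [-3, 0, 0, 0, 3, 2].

Parseval: Σ|x[n]|² = (1/N)Σ|X[k]|², so Σ|X[k]|² = N·Σ|x[n]|² = 6·22.0000

Σ|X[k]|² = N·Σ|x[n]|² = 6·22.0000 = 132.0000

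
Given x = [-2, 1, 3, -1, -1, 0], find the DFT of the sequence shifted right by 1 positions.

Time shift by 1: X_shifted[k] = ω_6^(1k) · X[k]
Shifted x = [0, -2, 1, 3, -1, -1]

DFT(x[n-1]) = [0, -4.5000-0.8660i, 4.5000+2.5981i, 0, 4.5000-2.5981i, -4.5000+0.8660i]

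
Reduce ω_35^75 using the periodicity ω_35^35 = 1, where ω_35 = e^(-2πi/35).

Since ω_35^35 = 1, powers reduce modulo 35.
75 mod 35 = 5
So ω_35^75 = ω_35^5 = e^(-2πi·5/35)

ω_35^75 = ω_35^5 = 0.6235-0.7818i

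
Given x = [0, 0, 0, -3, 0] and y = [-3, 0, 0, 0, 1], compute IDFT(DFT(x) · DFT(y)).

(x ⊛ y)[n] = Σ(m=0 to 4) x[m] · y[(n-m) mod 5]

Computing each output sample:
(x ⊛ y)[0] = 0
(x ⊛ y)[1] = 0
(x ⊛ y)[2] = -3
(x ⊛ y)[3] = 9
(x ⊛ y)[4] = 0

x ⊛ y = [0, 0, -3, 9, 0]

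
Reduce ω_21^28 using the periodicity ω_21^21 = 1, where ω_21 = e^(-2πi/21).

Since ω_21^21 = 1, powers reduce modulo 21.
28 mod 21 = 7
So ω_21^28 = ω_21^7 = e^(-2πi·7/21)

ω_21^28 = ω_21^7 = -0.5000-0.8660i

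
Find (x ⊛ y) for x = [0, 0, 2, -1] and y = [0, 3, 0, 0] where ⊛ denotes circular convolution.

(x ⊛ y)[n] = Σ(m=0 to 3) x[m] · y[(n-m) mod 4]

Computing each output sample:
(x ⊛ y)[0] = -3
(x ⊛ y)[1] = 0
(x ⊛ y)[2] = 0
(x ⊛ y)[3] = 6

x ⊛ y = [-3, 0, 0, 6]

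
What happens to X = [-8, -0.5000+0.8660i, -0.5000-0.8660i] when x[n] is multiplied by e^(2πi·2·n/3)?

Modulation property: DFT(ω_3^(-2n)·x[n]) = X[(k-2) mod 3], so circularly shift X by 2 positions.

X[k-2] = [-0.5000+0.8660i, -0.5000-0.8660i, -8]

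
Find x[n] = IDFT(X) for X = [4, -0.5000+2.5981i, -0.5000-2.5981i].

x[n] = (1/3) Σ(k=0 to 2) X[k] · e^(2πikn/3)

Computing each x[n]:
x[0] = 1
x[1] = 0
x[2] = 3

x = [1, 0, 3]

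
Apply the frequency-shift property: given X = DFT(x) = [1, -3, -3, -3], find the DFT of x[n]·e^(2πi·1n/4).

Modulation property: DFT(ω_4^(-1n)·x[n]) = X[(k-1) mod 4], so circularly shift X by 1 positions.

X[k-1] = [-3, 1, -3, -3]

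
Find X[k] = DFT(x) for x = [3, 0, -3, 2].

X[k] = Σ(n=0 to 3) x[n] · ω_4^(nk)
where ω_4 = e^(-2πi/4)

Computing each X[k]:
X[0] = 2
X[1] = 6+2i
X[2] = -2
X[3] = 6-2i

X = [2, 6+2i, -2, 6-2i]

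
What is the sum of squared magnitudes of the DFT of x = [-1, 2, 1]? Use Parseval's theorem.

Parseval: Σ|x[n]|² = (1/N)Σ|X[k]|², so Σ|X[k]|² = N·Σ|x[n]|² = 3·6.0000

Σ|X[k]|² = N·Σ|x[n]|² = 3·6.0000 = 18.0000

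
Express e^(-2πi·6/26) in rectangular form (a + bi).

ω_26^6 = e^(-2πi·6/26)
= cos(-2π·6/26) + i·sin(-2π·6/26)
= cos(-12π/26) + i·sin(-12π/26)

ω_26^6 = cos(-12π/26) + i·sin(-12π/26) = 0.1205-0.9927i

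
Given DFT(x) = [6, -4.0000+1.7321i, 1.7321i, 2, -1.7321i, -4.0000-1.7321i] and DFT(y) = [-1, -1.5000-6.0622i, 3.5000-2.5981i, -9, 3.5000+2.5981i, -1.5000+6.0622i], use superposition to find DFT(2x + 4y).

By linearity: DFT(2x + 4y) = 2·DFT(x) + 4·DFT(y)
= 2·[6, -4.0000+1.7321i, 1.7321i, 2, -1.7321i, -4.0000-1.7321i] + 4·[-1, -1.5000-6.0622i, 3.5000-2.5981i, -9, 3.5000+2.5981i, -1.5000+6.0622i]

Computing element-wise:
Z[0] = 2·(6) + 4·(-1) = 8
Z[1] = 2·(-4.0000+1.7321i) + 4·(-1.5000-6.0622i) = -14.0000-20.7846i
Z[2] = 2·(1.7321i) + 4·(3.5000-2.5981i) = 14.0000-6.9282i
Z[3] = 2·(2) + 4·(-9) = -32
Z[4] = 2·(-1.7321i) + 4·(3.5000+2.5981i) = 14.0000+6.9282i
Z[5] = 2·(-4.0000-1.7321i) + 4·(-1.5000+6.0622i) = -14.0000+20.7846i

DFT(2x + 4y) = 2·X + 4·Y = [8, -14.0000-20.7846i, 14.0000-6.9282i, -32, 14.0000+6.9282i, -14.0000+20.7846i]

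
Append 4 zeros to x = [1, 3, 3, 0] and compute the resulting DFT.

Original 4-point DFT: [7, -2-3i, 1, -2+3i]
Zero-padded 8-point DFT provides frequency interpolation.

DFT_8([x, 0, ...]) = [7, 3.1213-5.1213i, -2-3i, -1.1213+0.8787i, 1, -1.1213-0.8787i, -2+3i, 3.1213+5.1213i]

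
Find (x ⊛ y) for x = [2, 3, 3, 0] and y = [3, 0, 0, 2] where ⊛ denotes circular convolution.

(x ⊛ y)[n] = Σ(m=0 to 3) x[m] · y[(n-m) mod 4]

Computing each output sample:
(x ⊛ y)[0] = 12
(x ⊛ y)[1] = 15
(x ⊛ y)[2] = 9
(x ⊛ y)[3] = 4

x ⊛ y = [12, 15, 9, 4]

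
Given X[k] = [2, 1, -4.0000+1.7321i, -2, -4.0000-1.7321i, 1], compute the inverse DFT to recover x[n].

x[n] = (1/6) Σ(k=0 to 5) X[k] · e^(2πikn/6)

Computing each x[n]:
x[0] = -1
x[1] = 1
x[2] = 1
x[3] = -1
x[4] = 0
x[5] = 2

x = [-1, 1, 1, -1, 0, 2]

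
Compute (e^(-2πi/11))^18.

Since ω_11^11 = 1, powers reduce modulo 11.
18 mod 11 = 7
So ω_11^18 = ω_11^7 = e^(-2πi·7/11)

ω_11^18 = ω_11^7 = -0.6549+0.7557i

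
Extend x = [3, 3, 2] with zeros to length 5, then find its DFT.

Original 3-point DFT: [8, 0.5000-0.8660i, 0.5000+0.8660i]
Zero-padded 5-point DFT provides frequency interpolation.

DFT_5([x, 0, ...]) = [8, 2.3090-4.0287i, 1.1910+0.1388i, 1.1910-0.1388i, 2.3090+4.0287i]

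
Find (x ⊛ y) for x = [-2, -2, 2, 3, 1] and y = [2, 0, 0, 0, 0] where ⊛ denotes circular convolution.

(x ⊛ y)[n] = Σ(m=0 to 4) x[m] · y[(n-m) mod 5]

Computing each output sample:
(x ⊛ y)[0] = -4
(x ⊛ y)[1] = -4
(x ⊛ y)[2] = 4
(x ⊛ y)[3] = 6
(x ⊛ y)[4] = 2

x ⊛ y = [-4, -4, 4, 6, 2]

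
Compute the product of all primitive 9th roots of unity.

The primitive 9th roots of unity are ω_9^k for k coprime to 9: k ∈ {1, 2, 4, 5, 7, 8}
Their product equals the constant term of the cyclotomic polynomial Φ_9(x) up to sign.
For n ≥ 3, the product of all primitive nth roots of unity is 1. (For n=1 it is 1; for n=2 it is -1.)

1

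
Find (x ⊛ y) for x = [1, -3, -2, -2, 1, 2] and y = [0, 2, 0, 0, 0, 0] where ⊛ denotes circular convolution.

(x ⊛ y)[n] = Σ(m=0 to 5) x[m] · y[(n-m) mod 6]

Computing each output sample:
(x ⊛ y)[0] = 4
(x ⊛ y)[1] = 2
(x ⊛ y)[2] = -6
(x ⊛ y)[3] = -4
(x ⊛ y)[4] = -4
(x ⊛ y)[5] = 2

x ⊛ y = [4, 2, -6, -4, -4, 2]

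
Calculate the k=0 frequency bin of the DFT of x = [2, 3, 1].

X[0] = Σ(n=0 to 2) x[n] · ω_3^0 = Σ x[n]
= (2) + (3) + (1)

X[0] = 6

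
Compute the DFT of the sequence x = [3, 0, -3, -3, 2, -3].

X[k] = Σ(n=0 to 5) x[n] · ω_6^(nk)
where ω_6 = e^(-2πi/6)

Computing each X[k]:
X[0] = -4
X[1] = 5.0000+1.7321i
X[2] = 2.0000-6.9282i
X[3] = 8
X[4] = 2.0000+6.9282i
X[5] = 5.0000-1.7321i

X = [-4, 5.0000+1.7321i, 2.0000-6.9282i, 8, 2.0000+6.9282i, 5.0000-1.7321i]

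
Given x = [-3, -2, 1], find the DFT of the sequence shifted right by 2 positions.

Time shift by 2: X_shifted[k] = ω_3^(2k) · X[k]
Shifted x = [-2, 1, -3]

DFT(x[n-2]) = [-4, -1.0000-3.4641i, -1.0000+3.4641i]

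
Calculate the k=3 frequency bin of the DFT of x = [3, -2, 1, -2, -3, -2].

X[3] = Σ(n=0 to 5) x[n] · ω_6^(3n) where ω_6 = e^(-2πi/6)
= (3)·ω_6^0 + (-2)·ω_6^3 + (1)·ω_6^6 + (-2)·ω_6^9 + (-3)·ω_6^12 + (-2)·ω_6^15

X[3] = 7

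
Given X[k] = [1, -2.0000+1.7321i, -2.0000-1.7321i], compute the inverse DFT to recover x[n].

x[n] = (1/3) Σ(k=0 to 2) X[k] · e^(2πikn/3)

Computing each x[n]:
x[0] = -1
x[1] = 0
x[2] = 2

x = [-1, 0, 2]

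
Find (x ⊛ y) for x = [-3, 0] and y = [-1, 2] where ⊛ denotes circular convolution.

(x ⊛ y)[n] = Σ(m=0 to 1) x[m] · y[(n-m) mod 2]

Computing each output sample:
(x ⊛ y)[0] = 3
(x ⊛ y)[1] = -6

x ⊛ y = [3, -6]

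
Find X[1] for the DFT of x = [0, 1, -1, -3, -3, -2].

X[1] = Σ(n=0 to 5) x[n] · ω_6^(1n) where ω_6 = e^(-2πi/6)
= (0)·ω_6^0 + (1)·ω_6^1 + (-1)·ω_6^2 + (-3)·ω_6^3 + (-3)·ω_6^4 + (-2)·ω_6^5

X[1] = 4.5000-4.3301i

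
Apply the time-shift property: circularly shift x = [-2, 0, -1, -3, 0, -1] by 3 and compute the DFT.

Time shift by 3: X_shifted[k] = ω_6^(3k) · X[k]
Shifted x = [-3, 0, -1, -2, 0, -1]

DFT(x[n-3]) = [-7, -1, -4.0000-1.7321i, -1, -4.0000+1.7321i, -1]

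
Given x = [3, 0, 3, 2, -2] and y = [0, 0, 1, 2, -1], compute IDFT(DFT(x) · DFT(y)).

(x ⊛ y)[n] = Σ(m=0 to 4) x[m] · y[(n-m) mod 5]

Computing each output sample:
(x ⊛ y)[0] = 8
(x ⊛ y)[1] = -1
(x ⊛ y)[2] = -3
(x ⊛ y)[3] = 8
(x ⊛ y)[4] = 0

x ⊛ y = [8, -1, -3, 8, 0]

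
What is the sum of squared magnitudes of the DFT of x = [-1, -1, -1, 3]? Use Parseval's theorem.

Parseval: Σ|x[n]|² = (1/N)Σ|X[k]|², so Σ|X[k]|² = N·Σ|x[n]|² = 4·12.0000

Σ|X[k]|² = N·Σ|x[n]|² = 4·12.0000 = 48.0000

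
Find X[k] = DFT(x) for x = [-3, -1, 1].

X[k] = Σ(n=0 to 2) x[n] · ω_3^(nk)
where ω_3 = e^(-2πi/3)

Computing each X[k]:
X[0] = -3
X[1] = -3.0000+1.7321i
X[2] = -3.0000-1.7321i

X = [-3, -3.0000+1.7321i, -3.0000-1.7321i]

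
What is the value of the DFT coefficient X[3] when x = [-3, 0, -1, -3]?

X[3] = Σ(n=0 to 3) x[n] · ω_4^(3n) where ω_4 = e^(-2πi/4)
= (-3)·ω_4^0 + (0)·ω_4^3 + (-1)·ω_4^6 + (-3)·ω_4^9

X[3] = -2+3i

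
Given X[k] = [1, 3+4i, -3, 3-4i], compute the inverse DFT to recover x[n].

x[n] = (1/4) Σ(k=0 to 3) X[k] · e^(2πikn/4)

Computing each x[n]:
x[0] = 1
x[1] = -1
x[2] = -2
x[3] = 3

x = [1, -1, -2, 3]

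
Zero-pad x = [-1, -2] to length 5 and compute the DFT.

Original 2-point DFT: [-3, 1]
Zero-padded 5-point DFT provides frequency interpolation.

DFT_5([x, 0, ...]) = [-3, -1.6180+1.9021i, 0.6180+1.1756i, 0.6180-1.1756i, -1.6180-1.9021i]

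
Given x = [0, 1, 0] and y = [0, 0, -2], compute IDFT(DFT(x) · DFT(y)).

(x ⊛ y)[n] = Σ(m=0 to 2) x[m] · y[(n-m) mod 3]

Computing each output sample:
(x ⊛ y)[0] = -2
(x ⊛ y)[1] = 0
(x ⊛ y)[2] = 0

x ⊛ y = [-2, 0, 0]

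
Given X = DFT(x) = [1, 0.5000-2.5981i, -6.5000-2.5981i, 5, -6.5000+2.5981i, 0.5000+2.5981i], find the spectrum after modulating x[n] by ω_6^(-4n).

Modulation property: DFT(ω_6^(-4n)·x[n]) = X[(k-4) mod 6], so circularly shift X by 4 positions.

X[k-4] = [-6.5000-2.5981i, 5, -6.5000+2.5981i, 0.5000+2.5981i, 1, 0.5000-2.5981i]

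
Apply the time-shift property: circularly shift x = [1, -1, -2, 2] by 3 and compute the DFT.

Time shift by 3: X_shifted[k] = ω_4^(3k) · X[k]
Shifted x = [-1, -2, 2, 1]

DFT(x[n-3]) = [0, -3+3i, 2, -3-3i]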